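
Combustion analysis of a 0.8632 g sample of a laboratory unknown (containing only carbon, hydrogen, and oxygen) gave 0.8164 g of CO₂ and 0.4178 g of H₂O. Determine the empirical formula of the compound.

C2H5O4

mol C = 0.8164 g CO₂ ÷ 44.009 g/mol = 0.018551 mol
mol H = 2 × 0.4178 g H₂O ÷ 18.015 g/mol = 0.046384 mol
mass O = 0.8632 − (0.22281 + 0.046755) = 0.59363 g → mol O = 0.59363 ÷ 15.999 = 0.037104 mol
Divide by the smallest (0.018551 mol): C 1.000, H 2.500, O 2.000
Multiplying each by 2 gives whole numbers: C 2.00, H 5.00, O 4.00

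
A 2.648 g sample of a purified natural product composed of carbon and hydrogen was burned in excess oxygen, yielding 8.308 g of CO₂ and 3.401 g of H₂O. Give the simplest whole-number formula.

mol C = 8.308 g CO₂ ÷ 44.009 g/mol = 0.18878 mol
mol H = 2 × 3.401 g H₂O ÷ 18.015 g/mol = 0.37757 mol
Divide by the smallest (0.18878 mol): C 1.000, H 2.000

CH2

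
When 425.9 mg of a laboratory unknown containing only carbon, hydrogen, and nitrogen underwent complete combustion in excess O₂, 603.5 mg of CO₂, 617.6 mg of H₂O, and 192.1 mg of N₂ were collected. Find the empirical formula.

CH5N

mol C = 0.6035 g CO₂ ÷ 44.009 g/mol = 0.013713 mol
mol H = 2 × 0.6176 g H₂O ÷ 18.015 g/mol = 0.068565 mol
mol N = 2 × 0.1921 g N₂ ÷ 28.014 g/mol = 0.013715 mol
Divide by the smallest (0.013713 mol): C 1.000, H 5.000, N 1.000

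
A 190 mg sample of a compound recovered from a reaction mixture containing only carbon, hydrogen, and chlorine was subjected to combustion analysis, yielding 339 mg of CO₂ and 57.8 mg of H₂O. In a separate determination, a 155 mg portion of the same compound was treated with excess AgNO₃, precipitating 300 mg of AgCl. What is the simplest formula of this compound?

C6H5Cl2

mol C = 0.339 g CO₂ ÷ 44.009 g/mol = 0.007703 mol
mol H = 2 × 0.0578 g H₂O ÷ 18.015 g/mol = 0.006417 mol
From the AgCl data: mol Cl per gram of compound = (0.300 ÷ 143.318) ÷ 0.155 = 0.01350 mol/g, so in the 0.190 g combustion sample mol Cl = 0.002566 mol
Divide by the smallest (0.002566 mol): C 3.002, H 2.501, Cl 1.000
Multiplying each by 2 gives whole numbers: C 6.00, H 5.00, Cl 2.00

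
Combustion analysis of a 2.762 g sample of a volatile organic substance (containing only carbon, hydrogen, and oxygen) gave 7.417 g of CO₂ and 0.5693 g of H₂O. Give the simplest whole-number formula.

C8H3O2

mol C = 7.417 g CO₂ ÷ 44.009 g/mol = 0.16853 mol
mol H = 2 × 0.5693 g H₂O ÷ 18.015 g/mol = 0.063203 mol
mass O = 2.762 − (2.0243 + 0.063709) = 0.67403 g → mol O = 0.67403 ÷ 15.999 = 0.042130 mol
Divide by the smallest (0.042130 mol): C 4.000, H 1.500, O 1.000
Multiplying each by 2 gives whole numbers: C 8.00, H 3.00, O 2.00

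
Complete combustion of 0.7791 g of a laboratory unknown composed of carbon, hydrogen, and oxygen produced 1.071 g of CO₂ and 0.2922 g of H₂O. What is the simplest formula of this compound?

C6H8O7

mol C = 1.071 g CO₂ ÷ 44.009 g/mol = 0.024336 mol
mol H = 2 × 0.2922 g H₂O ÷ 18.015 g/mol = 0.032440 mol
mass O = 0.7791 − (0.29230 + 0.032699) = 0.45410 g → mol O = 0.45410 ÷ 15.999 = 0.028383 mol
Divide by the smallest (0.024336 mol): C 1.000, H 1.333, O 1.166
Multiplying each by 6 gives whole numbers: C 6.00, H 8.00, O 7.00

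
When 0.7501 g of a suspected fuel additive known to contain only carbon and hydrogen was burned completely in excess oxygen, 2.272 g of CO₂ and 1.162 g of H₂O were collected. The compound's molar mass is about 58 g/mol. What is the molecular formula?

C4H10

mol C = 2.272 g CO₂ ÷ 44.009 g/mol = 0.051626 mol
mol H = 2 × 1.162 g H₂O ÷ 18.015 g/mol = 0.12900 mol
Divide by the smallest (0.051626 mol): C 1.000, H 2.499
Multiplying each by 2 gives whole numbers: C 2.00, H 5.00
Empirical formula: C2H5
Empirical-formula mass = 29.06 g/mol; 58 ÷ 29.06 ≈ 2, so the molecular formula is C4H10.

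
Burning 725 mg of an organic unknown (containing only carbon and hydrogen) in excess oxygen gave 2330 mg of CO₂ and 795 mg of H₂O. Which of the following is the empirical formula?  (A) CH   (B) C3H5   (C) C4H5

(B) C3H5

mol C = 2.33 g CO₂ ÷ 44.009 g/mol = 0.05294 mol
mol H = 2 × 0.795 g H₂O ÷ 18.015 g/mol = 0.08826 mol
Divide by the smallest (0.05294 mol): C 1.000, H 1.667
Multiplying each by 3 gives whole numbers: C 3.00, H 5.00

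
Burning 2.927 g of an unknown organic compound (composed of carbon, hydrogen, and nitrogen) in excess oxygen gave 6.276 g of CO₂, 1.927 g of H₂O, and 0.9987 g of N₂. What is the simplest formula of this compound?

C2H3N

mol C = 6.276 g CO₂ ÷ 44.009 g/mol = 0.14261 mol
mol H = 2 × 1.927 g H₂O ÷ 18.015 g/mol = 0.21393 mol
mol N = 2 × 0.9987 g N₂ ÷ 28.014 g/mol = 0.071300 mol
Divide by the smallest (0.071300 mol): C 2.000, H 3.000, N 1.000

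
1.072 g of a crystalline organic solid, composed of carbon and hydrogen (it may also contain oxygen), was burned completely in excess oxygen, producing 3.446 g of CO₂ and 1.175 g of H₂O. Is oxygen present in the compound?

no

mol C = 3.446 g CO₂ ÷ 44.009 g/mol = 0.078302 mol
mol H = 2 × 1.175 g H₂O ÷ 18.015 g/mol = 0.13045 mol
C and H together account for 1.0720 g — essentially the entire 1.072 g sample — so the compound contains no oxygen.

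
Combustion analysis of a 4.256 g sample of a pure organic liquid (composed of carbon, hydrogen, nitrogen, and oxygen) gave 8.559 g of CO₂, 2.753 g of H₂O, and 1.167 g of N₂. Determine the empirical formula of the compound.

mol C = 8.559 g CO₂ ÷ 44.009 g/mol = 0.19448 mol
mol H = 2 × 2.753 g H₂O ÷ 18.015 g/mol = 0.30563 mol
mol N = 2 × 1.167 g N₂ ÷ 28.014 g/mol = 0.083315 mol
mass O = 4.256 − (2.3359 + 0.30808 + 1.1670) = 0.44499 g → mol O = 0.44499 ÷ 15.999 = 0.027813 mol
Divide by the smallest (0.027813 mol): C 6.992, H 10.989, N 2.996, O 1.000

C7H11N3O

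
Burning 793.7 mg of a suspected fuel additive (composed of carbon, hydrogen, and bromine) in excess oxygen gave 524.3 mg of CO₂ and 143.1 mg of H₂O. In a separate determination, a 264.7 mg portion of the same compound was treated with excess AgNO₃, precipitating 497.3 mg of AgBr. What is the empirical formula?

mol C = 0.5243 g CO₂ ÷ 44.009 g/mol = 0.011913 mol
mol H = 2 × 0.1431 g H₂O ÷ 18.015 g/mol = 0.015887 mol
From the AgBr data: mol Br per gram of compound = (0.4973 ÷ 187.772) ÷ 0.2647 = 0.010005 mol/g, so in the 0.7937 g combustion sample mol Br = 0.0079413 mol
Divide by the smallest (0.0079413 mol): C 1.500, H 2.001, Br 1.000
Multiplying each by 2 gives whole numbers: C 3.00, H 4.00, Br 2.00

C3H4Br2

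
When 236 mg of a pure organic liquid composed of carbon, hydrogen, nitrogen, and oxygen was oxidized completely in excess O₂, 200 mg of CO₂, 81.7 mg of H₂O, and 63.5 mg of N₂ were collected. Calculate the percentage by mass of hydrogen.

3.9%

mol C = 0.200 g CO₂ ÷ 44.009 g/mol = 0.004545 mol
mol H = 2 × 0.0817 g H₂O ÷ 18.015 g/mol = 0.009070 mol
mol N = 2 × 0.0635 g N₂ ÷ 28.014 g/mol = 0.004533 mol
mass O = 0.236 − (0.05458 + 0.009143 + 0.06350) = 0.1088 g → mol O = 0.1088 ÷ 15.999 = 0.006799 mol
mass % H = 0.009143 g ÷ 0.236 g × 100%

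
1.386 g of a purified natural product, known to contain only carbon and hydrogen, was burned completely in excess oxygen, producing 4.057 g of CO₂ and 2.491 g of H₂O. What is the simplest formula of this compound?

mol C = 4.057 g CO₂ ÷ 44.009 g/mol = 0.092186 mol
mol H = 2 × 2.491 g H₂O ÷ 18.015 g/mol = 0.27655 mol
Divide by the smallest (0.092186 mol): C 1.000, H 3.000

CH3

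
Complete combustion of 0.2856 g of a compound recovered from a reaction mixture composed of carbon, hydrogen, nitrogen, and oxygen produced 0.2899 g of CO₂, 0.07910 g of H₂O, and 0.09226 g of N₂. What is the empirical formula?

C3H4N3O3

mol C = 0.2899 g CO₂ ÷ 44.009 g/mol = 0.0065873 mol
mol H = 2 × 0.07910 g H₂O ÷ 18.015 g/mol = 0.0087816 mol
mol N = 2 × 0.09226 g N₂ ÷ 28.014 g/mol = 0.0065867 mol
mass O = 0.2856 − (0.079120 + 0.0088518 + 0.092260) = 0.10537 g → mol O = 0.10537 ÷ 15.999 = 0.0065859 mol
Divide by the smallest (0.0065859 mol): C 1.000, H 1.333, N 1.000, O 1.000
Multiplying each by 3 gives whole numbers: C 3.00, H 4.00, N 3.00, O 3.00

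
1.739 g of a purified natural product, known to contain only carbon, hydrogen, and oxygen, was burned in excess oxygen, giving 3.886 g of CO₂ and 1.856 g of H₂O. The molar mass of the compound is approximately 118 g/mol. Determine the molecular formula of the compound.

mol C = 3.886 g CO₂ ÷ 44.009 g/mol = 0.088300 mol
mol H = 2 × 1.856 g H₂O ÷ 18.015 g/mol = 0.20605 mol
mass O = 1.739 − (1.0606 + 0.20770) = 0.47073 g → mol O = 0.47073 ÷ 15.999 = 0.029422 mol
Divide by the smallest (0.029422 mol): C 3.001, H 7.003, O 1.000
Empirical formula: C3H7O
Empirical-formula mass = 59.09 g/mol; 118 ÷ 59.09 ≈ 2, so the molecular formula is C6H14O2.

C6H14O2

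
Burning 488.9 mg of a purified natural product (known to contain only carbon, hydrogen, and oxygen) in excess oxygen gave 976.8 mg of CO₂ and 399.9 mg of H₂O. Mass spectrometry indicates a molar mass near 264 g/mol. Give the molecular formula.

mol C = 0.9768 g CO₂ ÷ 44.009 g/mol = 0.022195 mol
mol H = 2 × 0.3999 g H₂O ÷ 18.015 g/mol = 0.044396 mol
mass O = 0.4889 − (0.26659 + 0.044752) = 0.17756 g → mol O = 0.17756 ÷ 15.999 = 0.011098 mol
Divide by the smallest (0.011098 mol): C 2.000, H 4.000, O 1.000
Empirical formula: C2H4O
Empirical-formula mass = 44.05 g/mol; 264 ÷ 44.05 ≈ 6, so the molecular formula is C12H24O6.

C12H24O6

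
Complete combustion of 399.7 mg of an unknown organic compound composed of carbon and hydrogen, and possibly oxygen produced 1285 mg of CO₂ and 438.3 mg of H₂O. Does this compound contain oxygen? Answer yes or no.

mol C = 1.285 g CO₂ ÷ 44.009 g/mol = 0.029199 mol
mol H = 2 × 0.4383 g H₂O ÷ 18.015 g/mol = 0.048659 mol
C and H together account for 0.39975 g — essentially the entire 0.3997 g sample — so the compound contains no oxygen.

no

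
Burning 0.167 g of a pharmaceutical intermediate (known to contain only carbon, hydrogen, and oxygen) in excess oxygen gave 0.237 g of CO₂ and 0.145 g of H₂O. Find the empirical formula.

mol C = 0.237 g CO₂ ÷ 44.009 g/mol = 0.005385 mol
mol H = 2 × 0.145 g H₂O ÷ 18.015 g/mol = 0.01610 mol
mass O = 0.167 − (0.06468 + 0.01623) = 0.08609 g → mol O = 0.08609 ÷ 15.999 = 0.005381 mol
Divide by the smallest (0.005381 mol): C 1.001, H 2.992, O 1.000

CH3O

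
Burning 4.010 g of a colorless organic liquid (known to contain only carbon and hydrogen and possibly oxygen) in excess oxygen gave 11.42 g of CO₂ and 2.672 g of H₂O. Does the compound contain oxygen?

mol C = 11.42 g CO₂ ÷ 44.009 g/mol = 0.25949 mol
mol H = 2 × 2.672 g H₂O ÷ 18.015 g/mol = 0.29664 mol
C and H account for only 3.4158 g of the 4.010 g sample; the remaining 0.59422 g must be oxygen.

yes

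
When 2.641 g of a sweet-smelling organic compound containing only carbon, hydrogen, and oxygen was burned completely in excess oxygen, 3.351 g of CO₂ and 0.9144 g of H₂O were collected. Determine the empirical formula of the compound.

C3H4O4

mol C = 3.351 g CO₂ ÷ 44.009 g/mol = 0.076144 mol
mol H = 2 × 0.9144 g H₂O ÷ 18.015 g/mol = 0.10152 mol
mass O = 2.641 − (0.91456 + 0.10233) = 1.6241 g → mol O = 1.6241 ÷ 15.999 = 0.10151 mol
Divide by the smallest (0.076144 mol): C 1.000, H 1.333, O 1.333
Multiplying each by 3 gives whole numbers: C 3.00, H 4.00, O 4.00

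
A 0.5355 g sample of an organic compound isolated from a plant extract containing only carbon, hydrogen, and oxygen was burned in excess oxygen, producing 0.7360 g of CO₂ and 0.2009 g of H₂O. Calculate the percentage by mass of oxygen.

58.29%

mol C = 0.7360 g CO₂ ÷ 44.009 g/mol = 0.016724 mol
mol H = 2 × 0.2009 g H₂O ÷ 18.015 g/mol = 0.022304 mol
mass O = 0.5355 − (0.20087 + 0.022482) = 0.31215 g → mol O = 0.31215 ÷ 15.999 = 0.019510 mol
mass % O = 0.31215 g ÷ 0.5355 g × 100%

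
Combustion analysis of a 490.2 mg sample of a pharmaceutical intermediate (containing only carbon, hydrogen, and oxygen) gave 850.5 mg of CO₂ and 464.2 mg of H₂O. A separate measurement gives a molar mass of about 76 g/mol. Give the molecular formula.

mol C = 0.8505 g CO₂ ÷ 44.009 g/mol = 0.019326 mol
mol H = 2 × 0.4642 g H₂O ÷ 18.015 g/mol = 0.051535 mol
mass O = 0.4902 − (0.23212 + 0.051947) = 0.20613 g → mol O = 0.20613 ÷ 15.999 = 0.012884 mol
Divide by the smallest (0.012884 mol): C 1.500, H 4.000, O 1.000
Multiplying each by 2 gives whole numbers: C 3.00, H 8.00, O 2.00
Empirical formula: C3H8O2
Empirical-formula mass = 76.09 g/mol; 76 ÷ 76.09 ≈ 1, so the molecular formula is C3H8O2.

C3H8O2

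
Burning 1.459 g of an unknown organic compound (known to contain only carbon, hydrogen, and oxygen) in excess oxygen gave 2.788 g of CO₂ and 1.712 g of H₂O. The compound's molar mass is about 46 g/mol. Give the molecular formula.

mol C = 2.788 g CO₂ ÷ 44.009 g/mol = 0.063351 mol
mol H = 2 × 1.712 g H₂O ÷ 18.015 g/mol = 0.19006 mol
mass O = 1.459 − (0.76090 + 0.19158) = 0.50651 g → mol O = 0.50651 ÷ 15.999 = 0.031659 mol
Divide by the smallest (0.031659 mol): C 2.001, H 6.003, O 1.000
Empirical formula: C2H6O
Empirical-formula mass = 46.07 g/mol; 46 ÷ 46.07 ≈ 1, so the molecular formula is C2H6O.

C2H6O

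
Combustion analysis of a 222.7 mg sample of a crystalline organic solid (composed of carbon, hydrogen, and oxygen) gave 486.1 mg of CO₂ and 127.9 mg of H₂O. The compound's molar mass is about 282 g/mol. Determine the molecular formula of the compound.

mol C = 0.4861 g CO₂ ÷ 44.009 g/mol = 0.011045 mol
mol H = 2 × 0.1279 g H₂O ÷ 18.015 g/mol = 0.014199 mol
mass O = 0.2227 − (0.13267 + 0.014313) = 0.075720 g → mol O = 0.075720 ÷ 15.999 = 0.0047328 mol
Divide by the smallest (0.0047328 mol): C 2.334, H 3.000, O 1.000
Multiplying each by 3 gives whole numbers: C 7.00, H 9.00, O 3.00
Empirical formula: C7H9O3
Empirical-formula mass = 141.15 g/mol; 282 ÷ 141.15 ≈ 2, so the molecular formula is C14H18O6.

C14H18O6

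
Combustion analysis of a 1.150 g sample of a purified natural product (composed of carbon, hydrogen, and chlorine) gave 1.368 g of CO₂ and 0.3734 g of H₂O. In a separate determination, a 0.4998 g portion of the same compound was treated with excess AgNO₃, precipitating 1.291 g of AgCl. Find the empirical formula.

mol C = 1.368 g CO₂ ÷ 44.009 g/mol = 0.031085 mol
mol H = 2 × 0.3734 g H₂O ÷ 18.015 g/mol = 0.041454 mol
From the AgCl data: mol Cl per gram of compound = (1.291 ÷ 143.318) ÷ 0.4998 = 0.018023 mol/g, so in the 1.150 g combustion sample mol Cl = 0.020727 mol
Divide by the smallest (0.020727 mol): C 1.500, H 2.000, Cl 1.000
Multiplying each by 2 gives whole numbers: C 3.00, H 4.00, Cl 2.00

C3H4Cl2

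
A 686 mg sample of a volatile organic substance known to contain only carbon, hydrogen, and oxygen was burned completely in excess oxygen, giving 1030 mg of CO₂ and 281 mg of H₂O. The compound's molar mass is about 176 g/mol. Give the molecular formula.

C6H8O6

mol C = 1.03 g CO₂ ÷ 44.009 g/mol = 0.02340 mol
mol H = 2 × 0.281 g H₂O ÷ 18.015 g/mol = 0.03120 mol
mass O = 0.686 − (0.2811 + 0.03145) = 0.3734 g → mol O = 0.3734 ÷ 15.999 = 0.02334 mol
Divide by the smallest (0.02334 mol): C 1.003, H 1.336, O 1.000
Multiplying each by 3 gives whole numbers: C 3.01, H 4.01, O 3.00
Empirical formula: C3H4O3
Empirical-formula mass = 88.06 g/mol; 176 ÷ 88.06 ≈ 2, so the molecular formula is C6H8O6.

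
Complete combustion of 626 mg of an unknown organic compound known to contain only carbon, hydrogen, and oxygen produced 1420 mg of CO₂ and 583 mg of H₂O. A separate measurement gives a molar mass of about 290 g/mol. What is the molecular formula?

mol C = 1.42 g CO₂ ÷ 44.009 g/mol = 0.03227 mol
mol H = 2 × 0.583 g H₂O ÷ 18.015 g/mol = 0.06472 mol
mass O = 0.626 − (0.3875 + 0.06524) = 0.1732 g → mol O = 0.1732 ÷ 15.999 = 0.01083 mol
Divide by the smallest (0.01083 mol): C 2.980, H 5.978, O 1.000
Empirical formula: C3H6O
Empirical-formula mass = 58.08 g/mol; 290 ÷ 58.08 ≈ 5, so the molecular formula is C15H30O5.

C15H30O5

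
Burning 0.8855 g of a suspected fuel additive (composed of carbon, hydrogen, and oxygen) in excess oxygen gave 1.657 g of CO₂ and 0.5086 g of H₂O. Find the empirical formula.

mol C = 1.657 g CO₂ ÷ 44.009 g/mol = 0.037651 mol
mol H = 2 × 0.5086 g H₂O ÷ 18.015 g/mol = 0.056464 mol
mass O = 0.8855 − (0.45223 + 0.056916) = 0.37635 g → mol O = 0.37635 ÷ 15.999 = 0.023524 mol
Divide by the smallest (0.023524 mol): C 1.601, H 2.400, O 1.000
Multiplying each by 5 gives whole numbers: C 8.00, H 12.00, O 5.00

C8H12O5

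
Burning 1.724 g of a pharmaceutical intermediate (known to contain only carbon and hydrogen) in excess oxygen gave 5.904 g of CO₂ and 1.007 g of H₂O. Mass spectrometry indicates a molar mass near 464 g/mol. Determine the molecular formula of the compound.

C36H30

mol C = 5.904 g CO₂ ÷ 44.009 g/mol = 0.13415 mol
mol H = 2 × 1.007 g H₂O ÷ 18.015 g/mol = 0.11180 mol
Divide by the smallest (0.11180 mol): C 1.200, H 1.000
Multiplying each by 5 gives whole numbers: C 6.00, H 5.00
Empirical formula: C6H5
Empirical-formula mass = 77.11 g/mol; 464 ÷ 77.11 ≈ 6, so the molecular formula is C36H30.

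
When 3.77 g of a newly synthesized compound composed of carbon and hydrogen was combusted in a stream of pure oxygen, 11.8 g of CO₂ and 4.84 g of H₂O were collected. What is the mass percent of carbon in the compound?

mol C = 11.8 g CO₂ ÷ 44.009 g/mol = 0.2681 mol
mol H = 2 × 4.84 g H₂O ÷ 18.015 g/mol = 0.5373 mol
mass % C = 3.220 g ÷ 3.77 g × 100%

85.4%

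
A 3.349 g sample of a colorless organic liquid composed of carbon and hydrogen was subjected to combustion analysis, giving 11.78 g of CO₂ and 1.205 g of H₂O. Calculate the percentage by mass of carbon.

96.00%

mol C = 11.78 g CO₂ ÷ 44.009 g/mol = 0.26767 mol
mol H = 2 × 1.205 g H₂O ÷ 18.015 g/mol = 0.13378 mol
mass % C = 3.2150 g ÷ 3.349 g × 100%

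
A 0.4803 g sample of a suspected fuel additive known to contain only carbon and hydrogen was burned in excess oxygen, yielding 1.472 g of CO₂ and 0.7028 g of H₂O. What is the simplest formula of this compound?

C3H7

mol C = 1.472 g CO₂ ÷ 44.009 g/mol = 0.033448 mol
mol H = 2 × 0.7028 g H₂O ÷ 18.015 g/mol = 0.078024 mol
Divide by the smallest (0.033448 mol): C 1.000, H 2.333
Multiplying each by 3 gives whole numbers: C 3.00, H 7.00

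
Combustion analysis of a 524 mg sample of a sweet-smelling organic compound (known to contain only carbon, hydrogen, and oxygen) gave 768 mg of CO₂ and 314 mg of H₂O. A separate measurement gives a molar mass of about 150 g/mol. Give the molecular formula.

mol C = 0.768 g CO₂ ÷ 44.009 g/mol = 0.01745 mol
mol H = 2 × 0.314 g H₂O ÷ 18.015 g/mol = 0.03486 mol
mass O = 0.524 − (0.2096 + 0.03514) = 0.2793 g → mol O = 0.2793 ÷ 15.999 = 0.01745 mol
Divide by the smallest (0.01745 mol): C 1.000, H 1.998, O 1.000
Empirical formula: CH2O
Empirical-formula mass = 30.03 g/mol; 150 ÷ 30.03 ≈ 5, so the molecular formula is C5H10O5.

C5H10O5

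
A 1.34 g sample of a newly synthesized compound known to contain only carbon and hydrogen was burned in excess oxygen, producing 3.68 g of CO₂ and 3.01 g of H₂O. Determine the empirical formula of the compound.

mol C = 3.68 g CO₂ ÷ 44.009 g/mol = 0.08362 mol
mol H = 2 × 3.01 g H₂O ÷ 18.015 g/mol = 0.3342 mol
Divide by the smallest (0.08362 mol): C 1.000, H 3.996

CH4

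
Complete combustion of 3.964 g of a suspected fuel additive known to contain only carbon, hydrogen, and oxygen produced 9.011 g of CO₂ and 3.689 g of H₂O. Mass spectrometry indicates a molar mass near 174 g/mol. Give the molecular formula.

C9H18O3

mol C = 9.011 g CO₂ ÷ 44.009 g/mol = 0.20475 mol
mol H = 2 × 3.689 g H₂O ÷ 18.015 g/mol = 0.40955 mol
mass O = 3.964 − (2.4593 + 0.41282) = 1.0919 g → mol O = 1.0919 ÷ 15.999 = 0.068247 mol
Divide by the smallest (0.068247 mol): C 3.000, H 6.001, O 1.000
Empirical formula: C3H6O
Empirical-formula mass = 58.08 g/mol; 174 ÷ 58.08 ≈ 3, so the molecular formula is C9H18O3.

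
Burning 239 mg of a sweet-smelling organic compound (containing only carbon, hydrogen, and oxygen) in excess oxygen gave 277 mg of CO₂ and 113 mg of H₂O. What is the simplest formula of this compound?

mol C = 0.277 g CO₂ ÷ 44.009 g/mol = 0.006294 mol
mol H = 2 × 0.113 g H₂O ÷ 18.015 g/mol = 0.01255 mol
mass O = 0.239 − (0.07560 + 0.01265) = 0.1508 g → mol O = 0.1508 ÷ 15.999 = 0.009423 mol
Divide by the smallest (0.006294 mol): C 1.000, H 1.993, O 1.497
Multiplying each by 2 gives whole numbers: C 2.00, H 3.99, O 2.99

C2H4O3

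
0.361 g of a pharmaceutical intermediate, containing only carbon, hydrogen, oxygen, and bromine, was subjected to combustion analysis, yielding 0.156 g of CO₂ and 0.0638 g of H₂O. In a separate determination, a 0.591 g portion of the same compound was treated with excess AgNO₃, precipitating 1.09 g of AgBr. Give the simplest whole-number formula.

mol C = 0.156 g CO₂ ÷ 44.009 g/mol = 0.003545 mol
mol H = 2 × 0.0638 g H₂O ÷ 18.015 g/mol = 0.007083 mol
From the AgBr data: mol Br per gram of compound = (1.09 ÷ 187.772) ÷ 0.591 = 0.009822 mol/g, so in the 0.361 g combustion sample mol Br = 0.003546 mol
mass O = 0.361 − (0.04258 + 0.007140 + 0.2833) = 0.02796 g → mol O = 0.02796 ÷ 15.999 = 0.001748 mol
Divide by the smallest (0.001748 mol): C 2.028, H 4.053, Br 2.029, O 1.000

C2H4Br2O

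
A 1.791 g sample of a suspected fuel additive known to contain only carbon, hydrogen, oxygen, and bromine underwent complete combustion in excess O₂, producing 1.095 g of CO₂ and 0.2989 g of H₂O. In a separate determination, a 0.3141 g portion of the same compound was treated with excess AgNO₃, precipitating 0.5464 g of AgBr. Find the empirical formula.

mol C = 1.095 g CO₂ ÷ 44.009 g/mol = 0.024881 mol
mol H = 2 × 0.2989 g H₂O ÷ 18.015 g/mol = 0.033183 mol
From the AgBr data: mol Br per gram of compound = (0.5464 ÷ 187.772) ÷ 0.3141 = 0.0092643 mol/g, so in the 1.791 g combustion sample mol Br = 0.016592 mol
mass O = 1.791 − (0.29885 + 0.033449 + 1.3258) = 0.13291 g → mol O = 0.13291 ÷ 15.999 = 0.0083073 mol
Divide by the smallest (0.0083073 mol): C 2.995, H 3.995, Br 1.997, O 1.000

C3H4Br2O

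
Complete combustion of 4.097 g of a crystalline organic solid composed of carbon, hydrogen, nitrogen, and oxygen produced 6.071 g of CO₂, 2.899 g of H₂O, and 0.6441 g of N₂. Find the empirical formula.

C3H7NO2

mol C = 6.071 g CO₂ ÷ 44.009 g/mol = 0.13795 mol
mol H = 2 × 2.899 g H₂O ÷ 18.015 g/mol = 0.32184 mol
mol N = 2 × 0.6441 g N₂ ÷ 28.014 g/mol = 0.045984 mol
mass O = 4.097 − (1.6569 + 0.32442 + 0.64410) = 1.4716 g → mol O = 1.4716 ÷ 15.999 = 0.091979 mol
Divide by the smallest (0.045984 mol): C 3.000, H 6.999, N 1.000, O 2.000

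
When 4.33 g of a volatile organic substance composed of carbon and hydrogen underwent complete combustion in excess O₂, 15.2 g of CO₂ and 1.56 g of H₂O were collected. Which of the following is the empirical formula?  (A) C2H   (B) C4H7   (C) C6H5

mol C = 15.2 g CO₂ ÷ 44.009 g/mol = 0.3454 mol
mol H = 2 × 1.56 g H₂O ÷ 18.015 g/mol = 0.1732 mol
Divide by the smallest (0.1732 mol): C 1.994, H 1.000

(A) C2H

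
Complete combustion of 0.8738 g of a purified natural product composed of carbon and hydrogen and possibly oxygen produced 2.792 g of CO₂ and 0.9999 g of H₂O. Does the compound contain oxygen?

no

mol C = 2.792 g CO₂ ÷ 44.009 g/mol = 0.063442 mol
mol H = 2 × 0.9999 g H₂O ÷ 18.015 g/mol = 0.11101 mol
C and H together account for 0.87389 g — essentially the entire 0.8738 g sample — so the compound contains no oxygen.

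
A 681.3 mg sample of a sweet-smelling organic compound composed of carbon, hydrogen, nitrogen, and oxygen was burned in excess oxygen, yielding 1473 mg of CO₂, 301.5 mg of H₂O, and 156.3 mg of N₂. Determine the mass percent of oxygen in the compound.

13.10%

mol C = 1.473 g CO₂ ÷ 44.009 g/mol = 0.033470 mol
mol H = 2 × 0.3015 g H₂O ÷ 18.015 g/mol = 0.033472 mol
mol N = 2 × 0.1563 g N₂ ÷ 28.014 g/mol = 0.011159 mol
mass O = 0.6813 − (0.40201 + 0.033740 + 0.15630) = 0.089247 g → mol O = 0.089247 ÷ 15.999 = 0.0055783 mol
mass % O = 0.089247 g ÷ 0.6813 g × 100%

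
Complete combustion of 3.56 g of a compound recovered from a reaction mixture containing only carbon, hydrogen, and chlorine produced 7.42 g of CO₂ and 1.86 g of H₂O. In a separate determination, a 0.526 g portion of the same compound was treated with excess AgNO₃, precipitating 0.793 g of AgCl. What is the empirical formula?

C9H11Cl2

mol C = 7.42 g CO₂ ÷ 44.009 g/mol = 0.1686 mol
mol H = 2 × 1.86 g H₂O ÷ 18.015 g/mol = 0.2065 mol
From the AgCl data: mol Cl per gram of compound = (0.793 ÷ 143.318) ÷ 0.526 = 0.01052 mol/g, so in the 3.56 g combustion sample mol Cl = 0.03745 mol
Divide by the smallest (0.03745 mol): C 4.502, H 5.514, Cl 1.000
Multiplying each by 2 gives whole numbers: C 9.00, H 11.03, Cl 2.00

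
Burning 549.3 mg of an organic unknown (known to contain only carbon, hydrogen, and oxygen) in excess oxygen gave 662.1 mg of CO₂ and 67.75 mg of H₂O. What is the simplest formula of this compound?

mol C = 0.6621 g CO₂ ÷ 44.009 g/mol = 0.015045 mol
mol H = 2 × 0.06775 g H₂O ÷ 18.015 g/mol = 0.0075215 mol
mass O = 0.5493 − (0.18070 + 0.0075817) = 0.36102 g → mol O = 0.36102 ÷ 15.999 = 0.022565 mol
Divide by the smallest (0.0075215 mol): C 2.000, H 1.000, O 3.000

C2HO3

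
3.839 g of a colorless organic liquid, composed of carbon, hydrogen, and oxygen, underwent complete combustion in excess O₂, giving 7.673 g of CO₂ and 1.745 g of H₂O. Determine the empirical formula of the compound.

C9H10O5

mol C = 7.673 g CO₂ ÷ 44.009 g/mol = 0.17435 mol
mol H = 2 × 1.745 g H₂O ÷ 18.015 g/mol = 0.19373 mol
mass O = 3.839 − (2.0941 + 0.19528) = 1.5496 g → mol O = 1.5496 ÷ 15.999 = 0.096856 mol
Divide by the smallest (0.096856 mol): C 1.800, H 2.000, O 1.000
Multiplying each by 5 gives whole numbers: C 9.00, H 10.00, O 5.00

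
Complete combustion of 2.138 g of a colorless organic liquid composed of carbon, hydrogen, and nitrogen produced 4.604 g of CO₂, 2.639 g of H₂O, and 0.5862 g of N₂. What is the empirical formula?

mol C = 4.604 g CO₂ ÷ 44.009 g/mol = 0.10461 mol
mol H = 2 × 2.639 g H₂O ÷ 18.015 g/mol = 0.29298 mol
mol N = 2 × 0.5862 g N₂ ÷ 28.014 g/mol = 0.041851 mol
Divide by the smallest (0.041851 mol): C 2.500, H 7.001, N 1.000
Multiplying each by 2 gives whole numbers: C 5.00, H 14.00, N 2.00

C5H14N2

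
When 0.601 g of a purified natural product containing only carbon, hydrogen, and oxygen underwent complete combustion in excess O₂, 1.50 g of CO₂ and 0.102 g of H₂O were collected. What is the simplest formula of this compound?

mol C = 1.50 g CO₂ ÷ 44.009 g/mol = 0.03408 mol
mol H = 2 × 0.102 g H₂O ÷ 18.015 g/mol = 0.01132 mol
mass O = 0.601 − (0.4094 + 0.01141) = 0.1802 g → mol O = 0.1802 ÷ 15.999 = 0.01126 mol
Divide by the smallest (0.01126 mol): C 3.026, H 1.005, O 1.000

C3HO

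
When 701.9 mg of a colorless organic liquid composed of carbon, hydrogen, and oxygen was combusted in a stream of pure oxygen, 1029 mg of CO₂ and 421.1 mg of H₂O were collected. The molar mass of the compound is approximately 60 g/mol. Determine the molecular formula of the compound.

C2H4O2

mol C = 1.029 g CO₂ ÷ 44.009 g/mol = 0.023382 mol
mol H = 2 × 0.4211 g H₂O ÷ 18.015 g/mol = 0.046750 mol
mass O = 0.7019 − (0.28084 + 0.047124) = 0.37394 g → mol O = 0.37394 ÷ 15.999 = 0.023373 mol
Divide by the smallest (0.023373 mol): C 1.000, H 2.000, O 1.000
Empirical formula: CH2O
Empirical-formula mass = 30.03 g/mol; 60 ÷ 30.03 ≈ 2, so the molecular formula is C2H4O2.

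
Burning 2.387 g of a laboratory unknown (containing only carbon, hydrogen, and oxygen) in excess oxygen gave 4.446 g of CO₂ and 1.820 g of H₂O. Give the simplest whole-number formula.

mol C = 4.446 g CO₂ ÷ 44.009 g/mol = 0.10102 mol
mol H = 2 × 1.820 g H₂O ÷ 18.015 g/mol = 0.20205 mol
mass O = 2.387 − (1.2134 + 0.20367) = 0.96992 g → mol O = 0.96992 ÷ 15.999 = 0.060624 mol
Divide by the smallest (0.060624 mol): C 1.666, H 3.333, O 1.000
Multiplying each by 3 gives whole numbers: C 5.00, H 10.00, O 3.00

C5H10O3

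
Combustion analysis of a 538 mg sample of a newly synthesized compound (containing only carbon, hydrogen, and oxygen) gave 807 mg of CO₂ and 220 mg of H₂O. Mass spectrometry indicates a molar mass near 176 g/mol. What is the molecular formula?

mol C = 0.807 g CO₂ ÷ 44.009 g/mol = 0.01834 mol
mol H = 2 × 0.220 g H₂O ÷ 18.015 g/mol = 0.02442 mol
mass O = 0.538 − (0.2202 + 0.02462) = 0.2931 g → mol O = 0.2931 ÷ 15.999 = 0.01832 mol
Divide by the smallest (0.01832 mol): C 1.001, H 1.333, O 1.000
Multiplying each by 3 gives whole numbers: C 3.00, H 4.00, O 3.00
Empirical formula: C3H4O3
Empirical-formula mass = 88.06 g/mol; 176 ÷ 88.06 ≈ 2, so the molecular formula is C6H8O6.

C6H8O6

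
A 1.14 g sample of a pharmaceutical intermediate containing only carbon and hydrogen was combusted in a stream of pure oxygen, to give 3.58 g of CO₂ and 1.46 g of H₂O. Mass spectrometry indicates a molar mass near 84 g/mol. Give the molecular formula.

C6H12

mol C = 3.58 g CO₂ ÷ 44.009 g/mol = 0.08135 mol
mol H = 2 × 1.46 g H₂O ÷ 18.015 g/mol = 0.1621 mol
Divide by the smallest (0.08135 mol): C 1.000, H 1.993
Empirical formula: CH2
Empirical-formula mass = 14.03 g/mol; 84 ÷ 14.03 ≈ 6, so the molecular formula is C6H12.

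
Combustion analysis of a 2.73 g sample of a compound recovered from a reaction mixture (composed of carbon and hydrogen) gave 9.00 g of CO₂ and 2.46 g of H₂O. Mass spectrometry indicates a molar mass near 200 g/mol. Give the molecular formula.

C15H20

mol C = 9.00 g CO₂ ÷ 44.009 g/mol = 0.2045 mol
mol H = 2 × 2.46 g H₂O ÷ 18.015 g/mol = 0.2731 mol
Divide by the smallest (0.2045 mol): C 1.000, H 1.335
Multiplying each by 3 gives whole numbers: C 3.00, H 4.01
Empirical formula: C3H4
Empirical-formula mass = 40.06 g/mol; 200 ÷ 40.06 ≈ 5, so the molecular formula is C15H20.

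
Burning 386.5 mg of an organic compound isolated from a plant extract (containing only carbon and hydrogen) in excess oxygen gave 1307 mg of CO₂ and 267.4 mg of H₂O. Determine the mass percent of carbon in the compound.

92.29%

mol C = 1.307 g CO₂ ÷ 44.009 g/mol = 0.029698 mol
mol H = 2 × 0.2674 g H₂O ÷ 18.015 g/mol = 0.029686 mol
mass % C = 0.35671 g ÷ 0.3865 g × 100%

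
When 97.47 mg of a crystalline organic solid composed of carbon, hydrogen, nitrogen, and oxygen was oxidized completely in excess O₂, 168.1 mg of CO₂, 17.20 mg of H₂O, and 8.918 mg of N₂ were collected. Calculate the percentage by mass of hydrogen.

1.97%

mol C = 0.1681 g CO₂ ÷ 44.009 g/mol = 0.0038197 mol
mol H = 2 × 0.01720 g H₂O ÷ 18.015 g/mol = 0.0019095 mol
mol N = 2 × 0.008918 g N₂ ÷ 28.014 g/mol = 0.00063668 mol
mass O = 0.09747 − (0.045878 + 0.0019248 + 0.0089180) = 0.040749 g → mol O = 0.040749 ÷ 15.999 = 0.0025470 mol
mass % H = 0.0019248 g ÷ 0.09747 g × 100%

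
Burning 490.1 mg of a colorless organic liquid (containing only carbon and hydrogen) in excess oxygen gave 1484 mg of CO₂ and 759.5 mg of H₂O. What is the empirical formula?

mol C = 1.484 g CO₂ ÷ 44.009 g/mol = 0.033720 mol
mol H = 2 × 0.7595 g H₂O ÷ 18.015 g/mol = 0.084319 mol
Divide by the smallest (0.033720 mol): C 1.000, H 2.501
Multiplying each by 2 gives whole numbers: C 2.00, H 5.00

C2H5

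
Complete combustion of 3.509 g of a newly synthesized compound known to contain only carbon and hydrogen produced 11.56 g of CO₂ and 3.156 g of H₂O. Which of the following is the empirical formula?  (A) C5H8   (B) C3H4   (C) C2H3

mol C = 11.56 g CO₂ ÷ 44.009 g/mol = 0.26267 mol
mol H = 2 × 3.156 g H₂O ÷ 18.015 g/mol = 0.35037 mol
Divide by the smallest (0.26267 mol): C 1.000, H 1.334
Multiplying each by 3 gives whole numbers: C 3.00, H 4.00

(B) C3H4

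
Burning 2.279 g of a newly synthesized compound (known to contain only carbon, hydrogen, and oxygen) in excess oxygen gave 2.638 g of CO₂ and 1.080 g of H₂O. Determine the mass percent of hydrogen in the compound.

mol C = 2.638 g CO₂ ÷ 44.009 g/mol = 0.059942 mol
mol H = 2 × 1.080 g H₂O ÷ 18.015 g/mol = 0.11990 mol
mass O = 2.279 − (0.71997 + 0.12086) = 1.4382 g → mol O = 1.4382 ÷ 15.999 = 0.089891 mol
mass % H = 0.12086 g ÷ 2.279 g × 100%

5.30%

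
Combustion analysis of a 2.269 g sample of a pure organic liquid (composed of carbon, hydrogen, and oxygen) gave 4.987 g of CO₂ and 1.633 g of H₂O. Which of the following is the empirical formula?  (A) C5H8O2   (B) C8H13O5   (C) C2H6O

mol C = 4.987 g CO₂ ÷ 44.009 g/mol = 0.11332 mol
mol H = 2 × 1.633 g H₂O ÷ 18.015 g/mol = 0.18129 mol
mass O = 2.269 − (1.3611 + 0.18274) = 0.72520 g → mol O = 0.72520 ÷ 15.999 = 0.045328 mol
Divide by the smallest (0.045328 mol): C 2.500, H 4.000, O 1.000
Multiplying each by 2 gives whole numbers: C 5.00, H 8.00, O 2.00

(A) C5H8O2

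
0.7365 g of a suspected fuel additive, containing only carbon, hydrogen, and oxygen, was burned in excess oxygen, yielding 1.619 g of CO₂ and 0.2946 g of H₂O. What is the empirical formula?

mol C = 1.619 g CO₂ ÷ 44.009 g/mol = 0.036788 mol
mol H = 2 × 0.2946 g H₂O ÷ 18.015 g/mol = 0.032706 mol
mass O = 0.7365 − (0.44186 + 0.032968) = 0.26167 g → mol O = 0.26167 ÷ 15.999 = 0.016356 mol
Divide by the smallest (0.016356 mol): C 2.249, H 2.000, O 1.000
Multiplying each by 4 gives whole numbers: C 9.00, H 8.00, O 4.00

C9H8O4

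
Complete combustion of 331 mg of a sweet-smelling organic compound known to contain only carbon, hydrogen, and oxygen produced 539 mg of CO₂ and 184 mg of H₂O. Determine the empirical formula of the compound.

mol C = 0.539 g CO₂ ÷ 44.009 g/mol = 0.01225 mol
mol H = 2 × 0.184 g H₂O ÷ 18.015 g/mol = 0.02043 mol
mass O = 0.331 − (0.1471 + 0.02059) = 0.1633 g → mol O = 0.1633 ÷ 15.999 = 0.01021 mol
Divide by the smallest (0.01021 mol): C 1.200, H 2.001, O 1.000
Multiplying each by 5 gives whole numbers: C 6.00, H 10.01, O 5.00

C6H10O5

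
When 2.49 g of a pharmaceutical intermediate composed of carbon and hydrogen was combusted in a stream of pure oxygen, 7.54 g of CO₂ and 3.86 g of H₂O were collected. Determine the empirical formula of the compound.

C2H5

mol C = 7.54 g CO₂ ÷ 44.009 g/mol = 0.1713 mol
mol H = 2 × 3.86 g H₂O ÷ 18.015 g/mol = 0.4285 mol
Divide by the smallest (0.1713 mol): C 1.000, H 2.501
Multiplying each by 2 gives whole numbers: C 2.00, H 5.00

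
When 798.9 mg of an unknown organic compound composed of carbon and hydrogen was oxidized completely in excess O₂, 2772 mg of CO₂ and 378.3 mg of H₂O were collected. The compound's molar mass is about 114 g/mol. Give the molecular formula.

mol C = 2.772 g CO₂ ÷ 44.009 g/mol = 0.062987 mol
mol H = 2 × 0.3783 g H₂O ÷ 18.015 g/mol = 0.041998 mol
Divide by the smallest (0.041998 mol): C 1.500, H 1.000
Multiplying each by 2 gives whole numbers: C 3.00, H 2.00
Empirical formula: C3H2
Empirical-formula mass = 38.05 g/mol; 114 ÷ 38.05 ≈ 3, so the molecular formula is C9H6.

C9H6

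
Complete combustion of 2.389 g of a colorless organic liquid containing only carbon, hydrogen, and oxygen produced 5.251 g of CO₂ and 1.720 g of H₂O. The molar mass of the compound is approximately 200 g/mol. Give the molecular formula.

C10H16O4

mol C = 5.251 g CO₂ ÷ 44.009 g/mol = 0.11932 mol
mol H = 2 × 1.720 g H₂O ÷ 18.015 g/mol = 0.19095 mol
mass O = 2.389 − (1.4331 + 0.19248) = 0.76341 g → mol O = 0.76341 ÷ 15.999 = 0.047716 mol
Divide by the smallest (0.047716 mol): C 2.501, H 4.002, O 1.000
Multiplying each by 2 gives whole numbers: C 5.00, H 8.00, O 2.00
Empirical formula: C5H8O2
Empirical-formula mass = 100.12 g/mol; 200 ÷ 100.12 ≈ 2, so the molecular formula is C10H16O4.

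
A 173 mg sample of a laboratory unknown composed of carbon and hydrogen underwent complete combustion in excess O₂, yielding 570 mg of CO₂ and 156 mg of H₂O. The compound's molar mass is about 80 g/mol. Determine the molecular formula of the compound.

mol C = 0.570 g CO₂ ÷ 44.009 g/mol = 0.01295 mol
mol H = 2 × 0.156 g H₂O ÷ 18.015 g/mol = 0.01732 mol
Divide by the smallest (0.01295 mol): C 1.000, H 1.337
Multiplying each by 3 gives whole numbers: C 3.00, H 4.01
Empirical formula: C3H4
Empirical-formula mass = 40.06 g/mol; 80 ÷ 40.06 ≈ 2, so the molecular formula is C6H8.

C6H8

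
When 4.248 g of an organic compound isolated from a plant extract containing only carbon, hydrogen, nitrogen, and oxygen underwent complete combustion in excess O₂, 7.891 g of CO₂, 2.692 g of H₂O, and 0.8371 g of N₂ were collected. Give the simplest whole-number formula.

mol C = 7.891 g CO₂ ÷ 44.009 g/mol = 0.17930 mol
mol H = 2 × 2.692 g H₂O ÷ 18.015 g/mol = 0.29886 mol
mol N = 2 × 0.8371 g N₂ ÷ 28.014 g/mol = 0.059763 mol
mass O = 4.248 − (2.1536 + 0.30125 + 0.83710) = 0.95602 g → mol O = 0.95602 ÷ 15.999 = 0.059755 mol
Divide by the smallest (0.059755 mol): C 3.001, H 5.001, N 1.000, O 1.000

C3H5NO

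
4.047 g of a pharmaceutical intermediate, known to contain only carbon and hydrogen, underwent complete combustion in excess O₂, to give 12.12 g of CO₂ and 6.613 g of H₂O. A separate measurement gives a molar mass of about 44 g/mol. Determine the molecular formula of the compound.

C3H8

mol C = 12.12 g CO₂ ÷ 44.009 g/mol = 0.27540 mol
mol H = 2 × 6.613 g H₂O ÷ 18.015 g/mol = 0.73417 mol
Divide by the smallest (0.27540 mol): C 1.000, H 2.666
Multiplying each by 3 gives whole numbers: C 3.00, H 8.00
Empirical formula: C3H8
Empirical-formula mass = 44.10 g/mol; 44 ÷ 44.10 ≈ 1, so the molecular formula is C3H8.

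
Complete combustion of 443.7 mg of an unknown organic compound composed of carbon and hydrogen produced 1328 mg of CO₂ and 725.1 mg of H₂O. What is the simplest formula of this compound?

C3H8

mol C = 1.328 g CO₂ ÷ 44.009 g/mol = 0.030176 mol
mol H = 2 × 0.7251 g H₂O ÷ 18.015 g/mol = 0.080500 mol
Divide by the smallest (0.030176 mol): C 1.000, H 2.668
Multiplying each by 3 gives whole numbers: C 3.00, H 8.00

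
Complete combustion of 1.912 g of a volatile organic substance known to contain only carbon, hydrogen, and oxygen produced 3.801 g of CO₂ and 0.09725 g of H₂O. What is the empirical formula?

mol C = 3.801 g CO₂ ÷ 44.009 g/mol = 0.086369 mol
mol H = 2 × 0.09725 g H₂O ÷ 18.015 g/mol = 0.010797 mol
mass O = 1.912 − (1.0374 + 0.010883) = 0.86374 g → mol O = 0.86374 ÷ 15.999 = 0.053987 mol
Divide by the smallest (0.010797 mol): C 8.000, H 1.000, O 5.000

C8HO5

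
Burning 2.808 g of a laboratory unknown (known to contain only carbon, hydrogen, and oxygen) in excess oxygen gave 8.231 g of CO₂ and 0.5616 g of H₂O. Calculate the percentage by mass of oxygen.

mol C = 8.231 g CO₂ ÷ 44.009 g/mol = 0.18703 mol
mol H = 2 × 0.5616 g H₂O ÷ 18.015 g/mol = 0.062348 mol
mass O = 2.808 − (2.2464 + 0.062847) = 0.49874 g → mol O = 0.49874 ÷ 15.999 = 0.031173 mol
mass % O = 0.49874 g ÷ 2.808 g × 100%

17.76%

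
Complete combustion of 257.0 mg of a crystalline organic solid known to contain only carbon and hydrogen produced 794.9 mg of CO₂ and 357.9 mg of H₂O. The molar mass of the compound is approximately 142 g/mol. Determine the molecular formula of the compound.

C10H22

mol C = 0.7949 g CO₂ ÷ 44.009 g/mol = 0.018062 mol
mol H = 2 × 0.3579 g H₂O ÷ 18.015 g/mol = 0.039734 mol
Divide by the smallest (0.018062 mol): C 1.000, H 2.200
Multiplying each by 5 gives whole numbers: C 5.00, H 11.00
Empirical formula: C5H11
Empirical-formula mass = 71.14 g/mol; 142 ÷ 71.14 ≈ 2, so the molecular formula is C10H22.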